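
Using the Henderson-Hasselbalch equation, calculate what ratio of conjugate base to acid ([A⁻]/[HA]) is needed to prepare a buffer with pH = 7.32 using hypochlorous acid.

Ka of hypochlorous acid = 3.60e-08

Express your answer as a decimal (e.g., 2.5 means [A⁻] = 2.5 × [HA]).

pKa = -log(3.60e-08) = 7.4437. pH = pKa + log([A⁻]/[HA]), so log([A⁻]/[HA]) = pH − pKa = 7.32 − 7.4437 = -0.1237. [A⁻]/[HA] = 10^(-0.1237) = 0.752

[A⁻]/[HA] = 0.752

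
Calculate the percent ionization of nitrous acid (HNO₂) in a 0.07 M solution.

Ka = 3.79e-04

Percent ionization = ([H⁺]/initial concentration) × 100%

Using Ka equilibrium: x² + Ka×x - Ka×C = 0. Solving: [H⁺] = 4.9647e-03. Percent = (4.9647e-03/0.07) × 100

Percent ionization = 7.09%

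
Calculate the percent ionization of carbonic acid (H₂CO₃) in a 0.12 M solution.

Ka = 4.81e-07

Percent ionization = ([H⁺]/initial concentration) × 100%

Using Ka equilibrium: x² + Ka×x - Ka×C = 0. Solving: [H⁺] = 2.4001e-04. Percent = (2.4001e-04/0.12) × 100

Percent ionization = 0.2%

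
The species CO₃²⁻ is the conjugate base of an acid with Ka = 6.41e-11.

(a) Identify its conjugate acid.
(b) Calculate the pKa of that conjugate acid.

(a) The conjugate acid is formed by adding one H⁺ to CO₃²⁻, giving HCO₃⁻. (b) pKa = -log(Ka) = -log(6.41e-11) = 10.19.

Conjugate acid: HCO₃⁻; pK_a = 10.19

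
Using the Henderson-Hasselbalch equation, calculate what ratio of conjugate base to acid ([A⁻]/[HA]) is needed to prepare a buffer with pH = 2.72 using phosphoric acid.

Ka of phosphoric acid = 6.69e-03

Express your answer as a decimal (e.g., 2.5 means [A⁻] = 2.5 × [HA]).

pKa = -log(6.69e-03) = 2.1746. pH = pKa + log([A⁻]/[HA]), so log([A⁻]/[HA]) = pH − pKa = 2.72 − 2.1746 = 0.5454. [A⁻]/[HA] = 10^(0.5454) = 3.51

[A⁻]/[HA] = 3.51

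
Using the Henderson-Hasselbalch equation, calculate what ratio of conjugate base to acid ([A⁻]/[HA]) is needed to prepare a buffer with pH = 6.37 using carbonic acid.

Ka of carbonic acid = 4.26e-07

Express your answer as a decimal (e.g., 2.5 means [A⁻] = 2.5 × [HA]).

pKa = -log(4.26e-07) = 6.3706. pH = pKa + log([A⁻]/[HA]), so log([A⁻]/[HA]) = pH − pKa = 6.37 − 6.3706 = -0.0006. [A⁻]/[HA] = 10^(-0.0006) = 0.999

[A⁻]/[HA] = 0.999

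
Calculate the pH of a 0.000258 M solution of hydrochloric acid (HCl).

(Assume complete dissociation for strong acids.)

[H⁺] = 0.000258 M for strong acid. pH = -log[H⁺] = -log(0.000258)

pH = 3.59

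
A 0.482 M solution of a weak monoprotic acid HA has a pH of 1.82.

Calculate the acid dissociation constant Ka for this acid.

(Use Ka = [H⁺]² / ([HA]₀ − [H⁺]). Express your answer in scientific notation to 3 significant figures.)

[H⁺] = 10^(−pH) = 10^(−1.82) = 1.514e-02 M. For HA ⇌ H⁺ + A⁻, Ka = [H⁺][A⁻]/[HA] = [H⁺]² / ([HA]₀ − [H⁺]) = (1.514e-02)² / (0.482 − 1.514e-02) = 4.91e-04.

K_a = 4.91e-04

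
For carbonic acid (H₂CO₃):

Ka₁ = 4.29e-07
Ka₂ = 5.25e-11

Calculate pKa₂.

pKa₂ = -log(Ka₂) = -log(5.25e-11) = 10.28.

pK_{a2} = 10.28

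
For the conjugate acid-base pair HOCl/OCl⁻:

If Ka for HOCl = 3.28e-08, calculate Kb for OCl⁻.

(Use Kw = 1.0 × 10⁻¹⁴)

For a conjugate pair Ka × Kb = Kw, so Kb = Kw/Ka = 1.0 × 10⁻¹⁴ / 3.28e-08 = 3.05e-07.

K_b = 3.05e-07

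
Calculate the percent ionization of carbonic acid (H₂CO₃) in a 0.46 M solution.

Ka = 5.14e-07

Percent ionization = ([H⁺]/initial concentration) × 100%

Using Ka equilibrium: x² + Ka×x - Ka×C = 0. Solving: [H⁺] = 4.8599e-04. Percent = (4.8599e-04/0.46) × 100

Percent ionization = 0.106%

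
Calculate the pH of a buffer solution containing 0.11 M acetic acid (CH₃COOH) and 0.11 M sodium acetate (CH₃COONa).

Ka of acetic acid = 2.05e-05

pKa = -log(2.05e-05) = 4.69. pH = pKa + log([A⁻]/[HA]) = 4.69 + log(0.11/0.11)

pH = 4.69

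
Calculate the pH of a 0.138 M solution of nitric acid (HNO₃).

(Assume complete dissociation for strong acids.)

[H⁺] = 0.138 M for strong acid. pH = -log[H⁺] = -log(0.138)

pH = 0.86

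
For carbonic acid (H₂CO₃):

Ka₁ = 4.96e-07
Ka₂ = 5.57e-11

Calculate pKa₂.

pKa₂ = -log(Ka₂) = -log(5.57e-11) = 10.25.

pK_{a2} = 10.25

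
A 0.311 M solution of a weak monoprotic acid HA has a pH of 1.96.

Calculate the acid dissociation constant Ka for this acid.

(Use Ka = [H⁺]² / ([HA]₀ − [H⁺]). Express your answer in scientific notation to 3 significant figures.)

[H⁺] = 10^(−pH) = 10^(−1.96) = 1.096e-02 M. For HA ⇌ H⁺ + A⁻, Ka = [H⁺][A⁻]/[HA] = [H⁺]² / ([HA]₀ − [H⁺]) = (1.096e-02)² / (0.311 − 1.096e-02) = 4.01e-04.

K_a = 4.01e-04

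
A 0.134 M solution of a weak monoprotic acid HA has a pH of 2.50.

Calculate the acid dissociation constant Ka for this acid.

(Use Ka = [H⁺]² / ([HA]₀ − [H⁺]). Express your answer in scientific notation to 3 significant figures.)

[H⁺] = 10^(−pH) = 10^(−2.50) = 3.162e-03 M. For HA ⇌ H⁺ + A⁻, Ka = [H⁺][A⁻]/[HA] = [H⁺]² / ([HA]₀ − [H⁺]) = (3.162e-03)² / (0.134 − 3.162e-03) = 7.64e-05.

K_a = 7.64e-05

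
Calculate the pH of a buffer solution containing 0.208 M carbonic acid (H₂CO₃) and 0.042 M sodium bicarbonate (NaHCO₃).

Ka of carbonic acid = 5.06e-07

pKa = -log(5.06e-07) = 6.30. pH = pKa + log([A⁻]/[HA]) = 6.30 + log(0.042/0.208)

pH = 5.60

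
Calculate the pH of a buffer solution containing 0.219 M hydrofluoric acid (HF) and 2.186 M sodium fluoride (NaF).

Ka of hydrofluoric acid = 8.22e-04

pKa = -log(8.22e-04) = 3.09. pH = pKa + log([A⁻]/[HA]) = 3.09 + log(2.186/0.219)

pH = 4.08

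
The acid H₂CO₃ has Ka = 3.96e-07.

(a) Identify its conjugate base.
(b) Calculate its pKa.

(a) The conjugate base is formed by removing one H⁺ from H₂CO₃, giving HCO₃⁻. (b) pKa = -log(Ka) = -log(3.96e-07) = 6.40.

Conjugate base: HCO₃⁻; pK_a = 6.40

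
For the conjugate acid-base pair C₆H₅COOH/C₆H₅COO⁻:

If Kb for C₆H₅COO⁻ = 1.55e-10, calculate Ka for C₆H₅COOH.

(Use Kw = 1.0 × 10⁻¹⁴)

For a conjugate pair Ka × Kb = Kw, so Ka = Kw/Kb = 1.0 × 10⁻¹⁴ / 1.55e-10 = 6.45e-05.

K_a = 6.45e-05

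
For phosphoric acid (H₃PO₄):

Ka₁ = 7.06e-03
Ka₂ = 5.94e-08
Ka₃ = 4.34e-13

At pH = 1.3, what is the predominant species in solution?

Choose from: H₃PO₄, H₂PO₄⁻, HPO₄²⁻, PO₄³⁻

pKa₁ = 2.15, pKa₂ = 7.23, pKa₃ = 12.36. For a polyprotic acid the predominant species crosses at each pKa: below pKa_n the protonated form dominates, above it the deprotonated form does. At pH = 1.3, the predominant species is H₃PO₄.

H₃PO₄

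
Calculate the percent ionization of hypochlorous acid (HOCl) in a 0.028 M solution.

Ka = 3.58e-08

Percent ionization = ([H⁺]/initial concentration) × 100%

Using Ka equilibrium: x² + Ka×x - Ka×C = 0. Solving: [H⁺] = 3.1643e-05. Percent = (3.1643e-05/0.028) × 100

Percent ionization = 0.113%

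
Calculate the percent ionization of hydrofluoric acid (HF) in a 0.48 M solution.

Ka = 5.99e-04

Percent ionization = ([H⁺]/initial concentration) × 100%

Using Ka equilibrium: x² + Ka×x - Ka×C = 0. Solving: [H⁺] = 1.6660e-02. Percent = (1.6660e-02/0.48) × 100

Percent ionization = 3.47%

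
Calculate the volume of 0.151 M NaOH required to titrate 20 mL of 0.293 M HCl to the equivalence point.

At equivalence: moles acid = moles base. moles HCl = 0.293 × 20/1000 = 0.00586 mol. V_base = moles / 0.151 × 1000 = 38.8 mL.

V_{base} = 38.8 mL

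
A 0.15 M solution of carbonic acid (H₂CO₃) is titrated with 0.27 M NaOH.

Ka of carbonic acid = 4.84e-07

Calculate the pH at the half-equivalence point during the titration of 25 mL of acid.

At half-equivalence [HA] = [A⁻], so Henderson-Hasselbalch gives pH = pKa = -log(4.84e-07) = 6.32.

pH = pKa = 6.32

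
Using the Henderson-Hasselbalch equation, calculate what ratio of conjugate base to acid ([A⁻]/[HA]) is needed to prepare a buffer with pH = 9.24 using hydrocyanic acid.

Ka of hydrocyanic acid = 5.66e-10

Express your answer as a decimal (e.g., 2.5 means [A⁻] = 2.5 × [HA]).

pKa = -log(5.66e-10) = 9.2472. pH = pKa + log([A⁻]/[HA]), so log([A⁻]/[HA]) = pH − pKa = 9.24 − 9.2472 = -0.0072. [A⁻]/[HA] = 10^(-0.0072) = 0.984

[A⁻]/[HA] = 0.984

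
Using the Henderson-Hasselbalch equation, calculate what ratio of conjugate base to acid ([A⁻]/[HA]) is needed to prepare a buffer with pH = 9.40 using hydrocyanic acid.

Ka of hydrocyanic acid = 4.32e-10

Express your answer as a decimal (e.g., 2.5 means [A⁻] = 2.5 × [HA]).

pKa = -log(4.32e-10) = 9.3645. pH = pKa + log([A⁻]/[HA]), so log([A⁻]/[HA]) = pH − pKa = 9.40 − 9.3645 = 0.0355. [A⁻]/[HA] = 10^(0.0355) = 1.09

[A⁻]/[HA] = 1.09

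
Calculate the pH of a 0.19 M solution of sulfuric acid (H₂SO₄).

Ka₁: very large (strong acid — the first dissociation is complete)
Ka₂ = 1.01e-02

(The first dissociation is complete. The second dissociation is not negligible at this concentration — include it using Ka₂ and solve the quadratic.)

First dissociation is complete: [H⁺]₀ = [HSO₄⁻]₀ = C = 0.19 M. Second dissociation HSO₄⁻ ⇌ H⁺ + SO₄²⁻: let x = [SO₄²⁻]. Ka₂ = (C + x)·x / (C − x) = 1.01e-02 → x² + (C + Ka₂)·x − Ka₂·C = 0 → x² + 0.20010·x − 1.919e-03 = 0. x = (−0.20010 + √(0.20010² + 4 × 1.919e-03)) / 2 = 9.1700e-03 M. [H⁺] = C + x = 0.19 + 9.1700e-03 = 1.9917e-01 M. pH = -log(1.9917e-01) = 0.70.

pH = 0.70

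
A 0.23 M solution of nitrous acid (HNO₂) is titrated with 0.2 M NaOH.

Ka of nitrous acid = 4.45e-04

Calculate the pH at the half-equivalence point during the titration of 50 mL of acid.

At half-equivalence [HA] = [A⁻], so Henderson-Hasselbalch gives pH = pKa = -log(4.45e-04) = 3.35.

pH = pKa = 3.35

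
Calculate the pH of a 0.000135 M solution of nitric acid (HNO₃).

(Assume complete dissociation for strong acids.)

[H⁺] = 0.000135 M for strong acid. pH = -log[H⁺] = -log(0.000135)

pH = 3.87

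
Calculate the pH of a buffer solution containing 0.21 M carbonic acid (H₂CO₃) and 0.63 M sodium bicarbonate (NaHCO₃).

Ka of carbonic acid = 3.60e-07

pKa = -log(3.60e-07) = 6.44. pH = pKa + log([A⁻]/[HA]) = 6.44 + log(0.63/0.21)

pH = 6.92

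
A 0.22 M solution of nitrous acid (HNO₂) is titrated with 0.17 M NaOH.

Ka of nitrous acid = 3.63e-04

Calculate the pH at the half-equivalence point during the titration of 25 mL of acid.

At half-equivalence [HA] = [A⁻], so Henderson-Hasselbalch gives pH = pKa = -log(3.63e-04) = 3.44.

pH = pKa = 3.44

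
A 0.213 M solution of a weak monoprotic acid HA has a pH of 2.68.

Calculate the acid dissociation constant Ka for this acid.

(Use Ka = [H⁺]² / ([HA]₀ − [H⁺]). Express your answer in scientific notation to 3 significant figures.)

[H⁺] = 10^(−pH) = 10^(−2.68) = 2.089e-03 M. For HA ⇌ H⁺ + A⁻, Ka = [H⁺][A⁻]/[HA] = [H⁺]² / ([HA]₀ − [H⁺]) = (2.089e-03)² / (0.213 − 2.089e-03) = 2.07e-05.

K_a = 2.07e-05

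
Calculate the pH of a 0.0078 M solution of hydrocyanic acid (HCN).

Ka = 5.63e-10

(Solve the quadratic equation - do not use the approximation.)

x² + Ka×x - Ka×C = 0. Using quadratic formula: [H⁺] = 2.0953e-06

pH = 5.68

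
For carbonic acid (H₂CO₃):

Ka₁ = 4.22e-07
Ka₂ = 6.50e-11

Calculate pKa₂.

pKa₂ = -log(Ka₂) = -log(6.50e-11) = 10.19.

pK_{a2} = 10.19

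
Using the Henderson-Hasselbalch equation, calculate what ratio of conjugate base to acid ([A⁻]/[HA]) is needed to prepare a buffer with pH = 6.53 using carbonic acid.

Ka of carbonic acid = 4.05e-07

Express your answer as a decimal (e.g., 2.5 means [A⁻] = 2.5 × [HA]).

pKa = -log(4.05e-07) = 6.3925. pH = pKa + log([A⁻]/[HA]), so log([A⁻]/[HA]) = pH − pKa = 6.53 − 6.3925 = 0.1375. [A⁻]/[HA] = 10^(0.1375) = 1.37

[A⁻]/[HA] = 1.37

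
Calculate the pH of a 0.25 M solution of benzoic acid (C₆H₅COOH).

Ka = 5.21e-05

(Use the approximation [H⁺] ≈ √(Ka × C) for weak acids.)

[H⁺] = √(Ka × C) = √(5.21e-05 × 0.25) = 3.6090e-03. pH = -log(3.6090e-03)

pH = 2.44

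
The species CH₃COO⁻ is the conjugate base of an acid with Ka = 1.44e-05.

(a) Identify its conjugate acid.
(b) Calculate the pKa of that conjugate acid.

(a) The conjugate acid is formed by adding one H⁺ to CH₃COO⁻, giving CH₃COOH. (b) pKa = -log(Ka) = -log(1.44e-05) = 4.84.

Conjugate acid: CH₃COOH; pK_a = 4.84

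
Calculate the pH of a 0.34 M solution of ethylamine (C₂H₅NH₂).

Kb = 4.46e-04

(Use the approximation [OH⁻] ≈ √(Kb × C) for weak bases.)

[OH⁻] = √(Kb × C) = √(4.46e-04 × 0.34) = 1.2314e-02. pOH = 1.91, pH = 14 - pOH

pH = 12.09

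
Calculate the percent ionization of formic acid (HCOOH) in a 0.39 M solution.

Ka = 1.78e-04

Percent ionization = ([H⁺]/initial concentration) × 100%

Using Ka equilibrium: x² + Ka×x - Ka×C = 0. Solving: [H⁺] = 8.2433e-03. Percent = (8.2433e-03/0.39) × 100

Percent ionization = 2.11%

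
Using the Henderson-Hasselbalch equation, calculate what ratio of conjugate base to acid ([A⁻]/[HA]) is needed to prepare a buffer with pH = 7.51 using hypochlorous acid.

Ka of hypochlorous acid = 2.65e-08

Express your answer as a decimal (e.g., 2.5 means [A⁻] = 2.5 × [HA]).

pKa = -log(2.65e-08) = 7.5768. pH = pKa + log([A⁻]/[HA]), so log([A⁻]/[HA]) = pH − pKa = 7.51 − 7.5768 = -0.0668. [A⁻]/[HA] = 10^(-0.0668) = 0.858

[A⁻]/[HA] = 0.858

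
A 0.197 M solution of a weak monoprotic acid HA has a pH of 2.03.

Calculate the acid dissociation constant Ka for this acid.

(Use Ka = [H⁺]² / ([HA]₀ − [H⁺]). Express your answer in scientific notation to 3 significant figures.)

[H⁺] = 10^(−pH) = 10^(−2.03) = 9.333e-03 M. For HA ⇌ H⁺ + A⁻, Ka = [H⁺][A⁻]/[HA] = [H⁺]² / ([HA]₀ − [H⁺]) = (9.333e-03)² / (0.197 − 9.333e-03) = 4.64e-04.

K_a = 4.64e-04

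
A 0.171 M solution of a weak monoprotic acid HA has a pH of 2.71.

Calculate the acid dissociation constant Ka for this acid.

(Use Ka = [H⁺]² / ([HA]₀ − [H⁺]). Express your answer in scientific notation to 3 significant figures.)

[H⁺] = 10^(−pH) = 10^(−2.71) = 1.950e-03 M. For HA ⇌ H⁺ + A⁻, Ka = [H⁺][A⁻]/[HA] = [H⁺]² / ([HA]₀ − [H⁺]) = (1.950e-03)² / (0.171 − 1.950e-03) = 2.25e-05.

K_a = 2.25e-05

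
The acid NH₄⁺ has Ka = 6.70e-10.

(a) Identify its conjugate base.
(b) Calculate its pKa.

(a) The conjugate base is formed by removing one H⁺ from NH₄⁺, giving NH₃. (b) pKa = -log(Ka) = -log(6.70e-10) = 9.17.

Conjugate base: NH₃; pK_a = 9.17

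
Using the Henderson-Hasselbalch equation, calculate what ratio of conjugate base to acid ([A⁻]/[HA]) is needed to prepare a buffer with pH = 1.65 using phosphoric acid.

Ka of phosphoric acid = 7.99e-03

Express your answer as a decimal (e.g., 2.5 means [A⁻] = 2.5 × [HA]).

pKa = -log(7.99e-03) = 2.0975. pH = pKa + log([A⁻]/[HA]), so log([A⁻]/[HA]) = pH − pKa = 1.65 − 2.0975 = -0.4475. [A⁻]/[HA] = 10^(-0.4475) = 0.357

[A⁻]/[HA] = 0.357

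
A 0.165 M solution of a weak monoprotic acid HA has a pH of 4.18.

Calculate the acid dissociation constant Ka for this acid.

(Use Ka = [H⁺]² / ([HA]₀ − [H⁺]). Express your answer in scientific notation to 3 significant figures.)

[H⁺] = 10^(−pH) = 10^(−4.18) = 6.607e-05 M. For HA ⇌ H⁺ + A⁻, Ka = [H⁺][A⁻]/[HA] = [H⁺]² / ([HA]₀ − [H⁺]) = (6.607e-05)² / (0.165 − 6.607e-05) = 2.65e-08.

K_a = 2.65e-08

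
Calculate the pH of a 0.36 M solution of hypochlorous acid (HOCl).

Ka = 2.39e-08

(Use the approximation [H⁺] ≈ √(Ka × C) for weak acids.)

[H⁺] = √(Ka × C) = √(2.39e-08 × 0.36) = 9.2758e-05. pH = -log(9.2758e-05)

pH = 4.03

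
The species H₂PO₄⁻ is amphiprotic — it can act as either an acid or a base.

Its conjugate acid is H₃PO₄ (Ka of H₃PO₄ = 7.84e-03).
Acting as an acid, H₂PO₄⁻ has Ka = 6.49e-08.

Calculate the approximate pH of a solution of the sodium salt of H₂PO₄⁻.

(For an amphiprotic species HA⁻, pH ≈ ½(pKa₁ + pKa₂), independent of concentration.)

pKa₁ = -log(7.84e-03) = 2.11; pKa₂ = -log(6.49e-08) = 7.19. For an amphiprotic species, pH ≈ ½(pKa₁ + pKa₂) = ½(2.11 + 7.19) = 4.65.

pH = 4.65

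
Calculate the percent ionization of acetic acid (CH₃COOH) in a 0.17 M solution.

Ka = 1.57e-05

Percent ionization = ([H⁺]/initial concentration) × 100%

Using Ka equilibrium: x² + Ka×x - Ka×C = 0. Solving: [H⁺] = 1.6259e-03. Percent = (1.6259e-03/0.17) × 100

Percent ionization = 0.956%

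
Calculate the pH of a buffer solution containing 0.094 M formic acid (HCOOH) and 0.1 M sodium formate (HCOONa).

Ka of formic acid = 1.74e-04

pKa = -log(1.74e-04) = 3.76. pH = pKa + log([A⁻]/[HA]) = 3.76 + log(0.1/0.094)

pH = 3.79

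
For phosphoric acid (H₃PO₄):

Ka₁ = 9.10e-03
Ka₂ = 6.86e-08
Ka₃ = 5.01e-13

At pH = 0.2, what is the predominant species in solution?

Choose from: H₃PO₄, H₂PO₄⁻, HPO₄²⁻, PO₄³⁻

pKa₁ = 2.04, pKa₂ = 7.16, pKa₃ = 12.30. For a polyprotic acid the predominant species crosses at each pKa: below pKa_n the protonated form dominates, above it the deprotonated form does. At pH = 0.2, the predominant species is H₃PO₄.

H₃PO₄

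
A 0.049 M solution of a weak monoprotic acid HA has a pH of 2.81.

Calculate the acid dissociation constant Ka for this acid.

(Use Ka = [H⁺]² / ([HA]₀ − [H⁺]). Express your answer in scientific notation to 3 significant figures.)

[H⁺] = 10^(−pH) = 10^(−2.81) = 1.549e-03 M. For HA ⇌ H⁺ + A⁻, Ka = [H⁺][A⁻]/[HA] = [H⁺]² / ([HA]₀ − [H⁺]) = (1.549e-03)² / (0.049 − 1.549e-03) = 5.06e-05.

K_a = 5.06e-05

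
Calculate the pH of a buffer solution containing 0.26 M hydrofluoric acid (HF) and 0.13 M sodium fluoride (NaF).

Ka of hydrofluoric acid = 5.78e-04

pKa = -log(5.78e-04) = 3.24. pH = pKa + log([A⁻]/[HA]) = 3.24 + log(0.13/0.26)

pH = 2.94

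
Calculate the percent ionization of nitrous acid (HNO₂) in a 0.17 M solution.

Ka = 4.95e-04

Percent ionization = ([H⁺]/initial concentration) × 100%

Using Ka equilibrium: x² + Ka×x - Ka×C = 0. Solving: [H⁺] = 8.9292e-03. Percent = (8.9292e-03/0.17) × 100

Percent ionization = 5.25%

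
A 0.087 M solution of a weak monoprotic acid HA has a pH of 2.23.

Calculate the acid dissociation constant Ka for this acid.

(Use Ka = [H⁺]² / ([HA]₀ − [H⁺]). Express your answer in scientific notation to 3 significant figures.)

[H⁺] = 10^(−pH) = 10^(−2.23) = 5.888e-03 M. For HA ⇌ H⁺ + A⁻, Ka = [H⁺][A⁻]/[HA] = [H⁺]² / ([HA]₀ − [H⁺]) = (5.888e-03)² / (0.087 − 5.888e-03) = 4.27e-04.

K_a = 4.27e-04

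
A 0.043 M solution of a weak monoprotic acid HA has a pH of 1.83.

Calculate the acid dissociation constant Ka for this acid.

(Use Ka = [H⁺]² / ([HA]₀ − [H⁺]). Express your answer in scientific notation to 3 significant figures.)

[H⁺] = 10^(−pH) = 10^(−1.83) = 1.479e-02 M. For HA ⇌ H⁺ + A⁻, Ka = [H⁺][A⁻]/[HA] = [H⁺]² / ([HA]₀ − [H⁺]) = (1.479e-02)² / (0.043 − 1.479e-02) = 7.76e-03.

K_a = 7.76e-03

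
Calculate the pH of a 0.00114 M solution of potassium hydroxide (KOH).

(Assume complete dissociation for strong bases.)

[OH⁻] = 0.00114 M for strong base. pOH = -log[OH⁻] = 2.94, pH = 14 - pOH

pH = 11.06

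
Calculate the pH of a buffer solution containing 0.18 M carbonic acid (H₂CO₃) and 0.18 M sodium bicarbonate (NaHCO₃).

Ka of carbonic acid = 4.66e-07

pKa = -log(4.66e-07) = 6.33. pH = pKa + log([A⁻]/[HA]) = 6.33 + log(0.18/0.18)

pH = 6.33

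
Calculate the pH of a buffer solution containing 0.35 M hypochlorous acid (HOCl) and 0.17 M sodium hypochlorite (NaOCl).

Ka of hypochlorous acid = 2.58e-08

pKa = -log(2.58e-08) = 7.59. pH = pKa + log([A⁻]/[HA]) = 7.59 + log(0.17/0.35)

pH = 7.27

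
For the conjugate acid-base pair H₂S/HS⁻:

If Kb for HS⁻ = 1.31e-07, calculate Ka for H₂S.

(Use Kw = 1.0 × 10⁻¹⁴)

For a conjugate pair Ka × Kb = Kw, so Ka = Kw/Kb = 1.0 × 10⁻¹⁴ / 1.31e-07 = 7.63e-08.

K_a = 7.63e-08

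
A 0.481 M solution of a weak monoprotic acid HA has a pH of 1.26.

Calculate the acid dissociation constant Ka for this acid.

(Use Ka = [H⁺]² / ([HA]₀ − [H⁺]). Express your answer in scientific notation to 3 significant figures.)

[H⁺] = 10^(−pH) = 10^(−1.26) = 5.495e-02 M. For HA ⇌ H⁺ + A⁻, Ka = [H⁺][A⁻]/[HA] = [H⁺]² / ([HA]₀ − [H⁺]) = (5.495e-02)² / (0.481 − 5.495e-02) = 7.09e-03.

K_a = 7.09e-03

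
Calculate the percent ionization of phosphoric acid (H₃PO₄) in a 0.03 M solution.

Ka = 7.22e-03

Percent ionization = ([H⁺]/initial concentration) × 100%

Using Ka equilibrium: x² + Ka×x - Ka×C = 0. Solving: [H⁺] = 1.1544e-02. Percent = (1.1544e-02/0.03) × 100

Percent ionization = 38.5%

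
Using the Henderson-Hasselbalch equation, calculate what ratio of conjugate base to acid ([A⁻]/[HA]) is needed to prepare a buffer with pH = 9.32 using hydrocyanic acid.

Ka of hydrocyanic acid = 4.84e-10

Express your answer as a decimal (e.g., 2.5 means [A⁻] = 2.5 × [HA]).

pKa = -log(4.84e-10) = 9.3152. pH = pKa + log([A⁻]/[HA]), so log([A⁻]/[HA]) = pH − pKa = 9.32 − 9.3152 = 0.0048. [A⁻]/[HA] = 10^(0.0048) = 1.01

[A⁻]/[HA] = 1.01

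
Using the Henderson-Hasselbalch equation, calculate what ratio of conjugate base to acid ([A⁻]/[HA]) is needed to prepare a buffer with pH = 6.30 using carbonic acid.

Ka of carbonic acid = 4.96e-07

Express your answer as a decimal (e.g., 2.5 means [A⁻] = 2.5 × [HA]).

pKa = -log(4.96e-07) = 6.3045. pH = pKa + log([A⁻]/[HA]), so log([A⁻]/[HA]) = pH − pKa = 6.30 − 6.3045 = -0.0045. [A⁻]/[HA] = 10^(-0.0045) = 0.990

[A⁻]/[HA] = 0.990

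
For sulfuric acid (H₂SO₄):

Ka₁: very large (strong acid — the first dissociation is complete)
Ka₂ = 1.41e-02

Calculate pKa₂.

pKa₂ = -log(Ka₂) = -log(1.41e-02) = 1.85.

pK_{a2} = 1.85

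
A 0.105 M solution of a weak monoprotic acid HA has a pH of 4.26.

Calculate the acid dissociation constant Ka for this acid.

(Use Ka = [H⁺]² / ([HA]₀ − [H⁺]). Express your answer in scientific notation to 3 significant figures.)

[H⁺] = 10^(−pH) = 10^(−4.26) = 5.495e-05 M. For HA ⇌ H⁺ + A⁻, Ka = [H⁺][A⁻]/[HA] = [H⁺]² / ([HA]₀ − [H⁺]) = (5.495e-05)² / (0.105 − 5.495e-05) = 2.88e-08.

K_a = 2.88e-08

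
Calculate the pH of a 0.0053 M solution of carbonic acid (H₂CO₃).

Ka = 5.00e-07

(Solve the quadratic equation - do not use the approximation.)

x² + Ka×x - Ka×C = 0. Using quadratic formula: [H⁺] = 5.1229e-05

pH = 4.29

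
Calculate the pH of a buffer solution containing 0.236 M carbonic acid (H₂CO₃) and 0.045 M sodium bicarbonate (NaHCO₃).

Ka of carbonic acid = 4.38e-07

pKa = -log(4.38e-07) = 6.36. pH = pKa + log([A⁻]/[HA]) = 6.36 + log(0.045/0.236)

pH = 5.64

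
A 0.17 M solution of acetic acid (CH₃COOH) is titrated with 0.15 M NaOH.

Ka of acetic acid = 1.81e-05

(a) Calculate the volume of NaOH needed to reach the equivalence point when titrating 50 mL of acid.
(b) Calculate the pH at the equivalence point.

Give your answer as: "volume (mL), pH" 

moles acid = 0.17 × 50/1000 = 0.0085 mol; V_base = moles/0.15 × 1000 = 56.7 mL. At equivalence only the conjugate base is present: [A⁻] = 0.0085/0.107 = 7.9687e-02 M. Kb = Kw/Ka = 5.52e-10; [OH⁻] = √(Kb × [A⁻]) = 6.6352e-06; pOH = 5.18; pH = 14 - pOH = 8.82.

V = 56.7 mL, pH = 8.82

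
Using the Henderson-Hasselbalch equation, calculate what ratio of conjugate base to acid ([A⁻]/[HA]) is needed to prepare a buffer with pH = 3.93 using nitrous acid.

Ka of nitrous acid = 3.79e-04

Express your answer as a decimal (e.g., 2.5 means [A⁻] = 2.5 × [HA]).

pKa = -log(3.79e-04) = 3.4214. pH = pKa + log([A⁻]/[HA]), so log([A⁻]/[HA]) = pH − pKa = 3.93 − 3.4214 = 0.5086. [A⁻]/[HA] = 10^(0.5086) = 3.23

[A⁻]/[HA] = 3.23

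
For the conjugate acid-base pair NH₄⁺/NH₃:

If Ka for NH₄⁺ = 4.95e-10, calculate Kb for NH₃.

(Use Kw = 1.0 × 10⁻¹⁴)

For a conjugate pair Ka × Kb = Kw, so Kb = Kw/Ka = 1.0 × 10⁻¹⁴ / 4.95e-10 = 2.02e-05.

K_b = 2.02e-05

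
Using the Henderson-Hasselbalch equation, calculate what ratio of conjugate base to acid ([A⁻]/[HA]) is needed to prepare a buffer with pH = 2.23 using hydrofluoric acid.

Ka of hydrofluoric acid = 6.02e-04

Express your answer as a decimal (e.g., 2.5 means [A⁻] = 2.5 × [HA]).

pKa = -log(6.02e-04) = 3.2204. pH = pKa + log([A⁻]/[HA]), so log([A⁻]/[HA]) = pH − pKa = 2.23 − 3.2204 = -0.9904. [A⁻]/[HA] = 10^(-0.9904) = 0.102

[A⁻]/[HA] = 0.102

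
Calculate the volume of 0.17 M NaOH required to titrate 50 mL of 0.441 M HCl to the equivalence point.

At equivalence: moles acid = moles base. moles HCl = 0.441 × 50/1000 = 0.02205 mol. V_base = moles / 0.17 × 1000 = 129.7 mL.

V_{base} = 129.7 mL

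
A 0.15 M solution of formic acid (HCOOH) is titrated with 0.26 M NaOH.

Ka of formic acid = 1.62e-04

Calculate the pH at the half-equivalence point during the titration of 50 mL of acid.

At half-equivalence [HA] = [A⁻], so Henderson-Hasselbalch gives pH = pKa = -log(1.62e-04) = 3.79.

pH = pKa = 3.79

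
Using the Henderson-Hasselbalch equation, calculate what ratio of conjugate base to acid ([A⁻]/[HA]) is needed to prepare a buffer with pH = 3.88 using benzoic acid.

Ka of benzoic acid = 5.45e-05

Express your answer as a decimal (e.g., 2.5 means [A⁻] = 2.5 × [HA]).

pKa = -log(5.45e-05) = 4.2636. pH = pKa + log([A⁻]/[HA]), so log([A⁻]/[HA]) = pH − pKa = 3.88 − 4.2636 = -0.3836. [A⁻]/[HA] = 10^(-0.3836) = 0.413

[A⁻]/[HA] = 0.413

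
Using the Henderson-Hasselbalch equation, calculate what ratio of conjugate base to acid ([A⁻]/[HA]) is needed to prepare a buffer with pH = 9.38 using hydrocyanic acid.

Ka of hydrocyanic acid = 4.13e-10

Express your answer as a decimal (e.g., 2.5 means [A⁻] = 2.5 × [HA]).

pKa = -log(4.13e-10) = 9.3840. pH = pKa + log([A⁻]/[HA]), so log([A⁻]/[HA]) = pH − pKa = 9.38 − 9.3840 = -0.0040. [A⁻]/[HA] = 10^(-0.0040) = 0.991

[A⁻]/[HA] = 0.991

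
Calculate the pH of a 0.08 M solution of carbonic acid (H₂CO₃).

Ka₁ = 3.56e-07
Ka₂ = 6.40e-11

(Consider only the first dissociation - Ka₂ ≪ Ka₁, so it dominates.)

First dissociation dominates. From Ka₁ = [H⁺][HA⁻]/[H₂A], x² + Ka₁·x − Ka₁·C = 0 with C = 0.08 M and Ka₁ = 3.56e-07. Solving: [H⁺] = (−Ka₁ + √(Ka₁² + 4·Ka₁·C)) / 2 = 1.6858e-04 M. pH = -log(1.6858e-04) = 3.77.

pH = 3.77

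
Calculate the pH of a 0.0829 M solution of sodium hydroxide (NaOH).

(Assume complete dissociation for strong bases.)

[OH⁻] = 0.0829 M for strong base. pOH = -log[OH⁻] = 1.08, pH = 14 - pOH

pH = 12.92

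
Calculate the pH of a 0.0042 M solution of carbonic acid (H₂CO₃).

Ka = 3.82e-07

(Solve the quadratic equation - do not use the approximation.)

x² + Ka×x - Ka×C = 0. Using quadratic formula: [H⁺] = 3.9864e-05

pH = 4.40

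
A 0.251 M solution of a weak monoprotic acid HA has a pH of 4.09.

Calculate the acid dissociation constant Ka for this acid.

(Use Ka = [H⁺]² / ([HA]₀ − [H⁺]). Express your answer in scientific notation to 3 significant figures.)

[H⁺] = 10^(−pH) = 10^(−4.09) = 8.128e-05 M. For HA ⇌ H⁺ + A⁻, Ka = [H⁺][A⁻]/[HA] = [H⁺]² / ([HA]₀ − [H⁺]) = (8.128e-05)² / (0.251 − 8.128e-05) = 2.63e-08.

K_a = 2.63e-08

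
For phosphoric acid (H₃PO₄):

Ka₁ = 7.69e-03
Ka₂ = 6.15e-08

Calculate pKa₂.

pKa₂ = -log(Ka₂) = -log(6.15e-08) = 7.21.

pK_{a2} = 7.21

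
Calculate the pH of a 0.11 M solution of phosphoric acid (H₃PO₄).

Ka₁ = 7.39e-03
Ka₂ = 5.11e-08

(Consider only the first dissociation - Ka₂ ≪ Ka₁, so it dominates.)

First dissociation dominates. From Ka₁ = [H⁺][HA⁻]/[H₂A], x² + Ka₁·x − Ka₁·C = 0 with C = 0.11 M and Ka₁ = 7.39e-03. Solving: [H⁺] = (−Ka₁ + √(Ka₁² + 4·Ka₁·C)) / 2 = 2.5055e-02 M. pH = -log(2.5055e-02) = 1.60.

pH = 1.60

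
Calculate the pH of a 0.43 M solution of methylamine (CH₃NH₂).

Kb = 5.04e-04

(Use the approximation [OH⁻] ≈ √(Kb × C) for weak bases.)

[OH⁻] = √(Kb × C) = √(5.04e-04 × 0.43) = 1.4721e-02. pOH = 1.83, pH = 14 - pOH

pH = 12.17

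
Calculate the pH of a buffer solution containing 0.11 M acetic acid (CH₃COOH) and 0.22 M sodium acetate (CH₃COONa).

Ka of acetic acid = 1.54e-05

pKa = -log(1.54e-05) = 4.81. pH = pKa + log([A⁻]/[HA]) = 4.81 + log(0.22/0.11)

pH = 5.11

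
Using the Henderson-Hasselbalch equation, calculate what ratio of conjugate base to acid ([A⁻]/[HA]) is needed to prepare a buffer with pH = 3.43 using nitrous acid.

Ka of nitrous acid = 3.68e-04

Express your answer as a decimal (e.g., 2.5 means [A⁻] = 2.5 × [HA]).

pKa = -log(3.68e-04) = 3.4342. pH = pKa + log([A⁻]/[HA]), so log([A⁻]/[HA]) = pH − pKa = 3.43 − 3.4342 = -0.0042. [A⁻]/[HA] = 10^(-0.0042) = 0.990

[A⁻]/[HA] = 0.990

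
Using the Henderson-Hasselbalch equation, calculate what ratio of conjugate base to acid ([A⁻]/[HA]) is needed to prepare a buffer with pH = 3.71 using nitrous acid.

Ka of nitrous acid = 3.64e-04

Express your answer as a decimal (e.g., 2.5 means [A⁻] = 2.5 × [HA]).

pKa = -log(3.64e-04) = 3.4389. pH = pKa + log([A⁻]/[HA]), so log([A⁻]/[HA]) = pH − pKa = 3.71 − 3.4389 = 0.2711. [A⁻]/[HA] = 10^(0.2711) = 1.87

[A⁻]/[HA] = 1.87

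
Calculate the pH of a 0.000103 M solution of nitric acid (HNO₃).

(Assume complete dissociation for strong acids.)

[H⁺] = 0.000103 M for strong acid. pH = -log[H⁺] = -log(0.000103)

pH = 3.99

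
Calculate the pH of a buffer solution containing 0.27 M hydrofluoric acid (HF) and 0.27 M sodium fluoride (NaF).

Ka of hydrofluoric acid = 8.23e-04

pKa = -log(8.23e-04) = 3.08. pH = pKa + log([A⁻]/[HA]) = 3.08 + log(0.27/0.27)

pH = 3.08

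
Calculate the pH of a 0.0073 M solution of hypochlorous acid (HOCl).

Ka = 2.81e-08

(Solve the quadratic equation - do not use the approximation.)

x² + Ka×x - Ka×C = 0. Using quadratic formula: [H⁺] = 1.4308e-05

pH = 4.84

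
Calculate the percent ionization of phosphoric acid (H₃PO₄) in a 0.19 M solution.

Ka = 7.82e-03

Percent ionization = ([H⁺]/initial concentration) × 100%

Using Ka equilibrium: x² + Ka×x - Ka×C = 0. Solving: [H⁺] = 3.4834e-02. Percent = (3.4834e-02/0.19) × 100

Percent ionization = 18.3%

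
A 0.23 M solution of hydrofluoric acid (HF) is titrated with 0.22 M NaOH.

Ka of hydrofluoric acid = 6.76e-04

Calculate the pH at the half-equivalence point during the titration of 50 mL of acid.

At half-equivalence [HA] = [A⁻], so Henderson-Hasselbalch gives pH = pKa = -log(6.76e-04) = 3.17.

pH = pKa = 3.17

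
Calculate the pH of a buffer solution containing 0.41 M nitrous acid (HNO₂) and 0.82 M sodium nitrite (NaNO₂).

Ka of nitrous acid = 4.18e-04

pKa = -log(4.18e-04) = 3.38. pH = pKa + log([A⁻]/[HA]) = 3.38 + log(0.82/0.41)

pH = 3.68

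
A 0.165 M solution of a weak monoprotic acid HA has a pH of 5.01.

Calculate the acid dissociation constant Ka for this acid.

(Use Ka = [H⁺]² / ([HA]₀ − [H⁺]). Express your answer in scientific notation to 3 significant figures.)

[H⁺] = 10^(−pH) = 10^(−5.01) = 9.772e-06 M. For HA ⇌ H⁺ + A⁻, Ka = [H⁺][A⁻]/[HA] = [H⁺]² / ([HA]₀ − [H⁺]) = (9.772e-06)² / (0.165 − 9.772e-06) = 5.79e-10.

K_a = 5.79e-10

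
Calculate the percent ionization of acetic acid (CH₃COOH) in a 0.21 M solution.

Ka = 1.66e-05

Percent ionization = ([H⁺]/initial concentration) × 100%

Using Ka equilibrium: x² + Ka×x - Ka×C = 0. Solving: [H⁺] = 1.8588e-03. Percent = (1.8588e-03/0.21) × 100

Percent ionization = 0.885%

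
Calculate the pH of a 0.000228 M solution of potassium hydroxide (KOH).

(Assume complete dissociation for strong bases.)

[OH⁻] = 0.000228 M for strong base. pOH = -log[OH⁻] = 3.64, pH = 14 - pOH

pH = 10.36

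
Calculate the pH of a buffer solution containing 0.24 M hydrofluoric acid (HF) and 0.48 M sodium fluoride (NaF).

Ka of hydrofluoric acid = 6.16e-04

pKa = -log(6.16e-04) = 3.21. pH = pKa + log([A⁻]/[HA]) = 3.21 + log(0.48/0.24)

pH = 3.51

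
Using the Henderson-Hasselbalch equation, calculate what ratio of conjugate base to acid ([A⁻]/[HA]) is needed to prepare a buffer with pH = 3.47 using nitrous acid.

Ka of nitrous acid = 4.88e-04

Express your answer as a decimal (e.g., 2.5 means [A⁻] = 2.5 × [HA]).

pKa = -log(4.88e-04) = 3.3116. pH = pKa + log([A⁻]/[HA]), so log([A⁻]/[HA]) = pH − pKa = 3.47 − 3.3116 = 0.1584. [A⁻]/[HA] = 10^(0.1584) = 1.44

[A⁻]/[HA] = 1.44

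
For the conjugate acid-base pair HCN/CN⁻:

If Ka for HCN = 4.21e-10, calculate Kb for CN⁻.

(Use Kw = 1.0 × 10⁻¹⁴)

For a conjugate pair Ka × Kb = Kw, so Kb = Kw/Ka = 1.0 × 10⁻¹⁴ / 4.21e-10 = 2.38e-05.

K_b = 2.38e-05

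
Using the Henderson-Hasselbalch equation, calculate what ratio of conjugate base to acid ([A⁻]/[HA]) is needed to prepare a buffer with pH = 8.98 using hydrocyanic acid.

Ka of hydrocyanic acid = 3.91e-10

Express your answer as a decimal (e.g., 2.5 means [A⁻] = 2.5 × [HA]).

pKa = -log(3.91e-10) = 9.4078. pH = pKa + log([A⁻]/[HA]), so log([A⁻]/[HA]) = pH − pKa = 8.98 − 9.4078 = -0.4278. [A⁻]/[HA] = 10^(-0.4278) = 0.373

[A⁻]/[HA] = 0.373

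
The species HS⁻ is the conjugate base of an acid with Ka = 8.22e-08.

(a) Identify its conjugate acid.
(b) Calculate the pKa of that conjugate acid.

(a) The conjugate acid is formed by adding one H⁺ to HS⁻, giving H₂S. (b) pKa = -log(Ka) = -log(8.22e-08) = 7.09.

Conjugate acid: H₂S; pK_a = 7.09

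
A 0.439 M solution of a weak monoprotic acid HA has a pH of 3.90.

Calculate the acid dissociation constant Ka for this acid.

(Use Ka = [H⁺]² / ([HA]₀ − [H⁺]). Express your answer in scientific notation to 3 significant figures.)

[H⁺] = 10^(−pH) = 10^(−3.90) = 1.259e-04 M. For HA ⇌ H⁺ + A⁻, Ka = [H⁺][A⁻]/[HA] = [H⁺]² / ([HA]₀ − [H⁺]) = (1.259e-04)² / (0.439 − 1.259e-04) = 3.61e-08.

K_a = 3.61e-08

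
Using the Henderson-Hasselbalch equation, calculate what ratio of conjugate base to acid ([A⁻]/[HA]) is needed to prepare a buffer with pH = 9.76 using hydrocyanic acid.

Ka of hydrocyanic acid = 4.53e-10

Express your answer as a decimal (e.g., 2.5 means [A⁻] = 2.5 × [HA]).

pKa = -log(4.53e-10) = 9.3439. pH = pKa + log([A⁻]/[HA]), so log([A⁻]/[HA]) = pH − pKa = 9.76 − 9.3439 = 0.4161. [A⁻]/[HA] = 10^(0.4161) = 2.61

[A⁻]/[HA] = 2.61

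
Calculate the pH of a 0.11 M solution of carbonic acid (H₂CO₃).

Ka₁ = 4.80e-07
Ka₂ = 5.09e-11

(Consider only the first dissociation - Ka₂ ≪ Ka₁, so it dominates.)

First dissociation dominates. From Ka₁ = [H⁺][HA⁻]/[H₂A], x² + Ka₁·x − Ka₁·C = 0 with C = 0.11 M and Ka₁ = 4.80e-07. Solving: [H⁺] = (−Ka₁ + √(Ka₁² + 4·Ka₁·C)) / 2 = 2.2954e-04 M. pH = -log(2.2954e-04) = 3.64.

pH = 3.64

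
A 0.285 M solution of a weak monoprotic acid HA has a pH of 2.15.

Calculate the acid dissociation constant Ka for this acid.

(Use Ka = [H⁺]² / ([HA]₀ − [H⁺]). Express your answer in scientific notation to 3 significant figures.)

[H⁺] = 10^(−pH) = 10^(−2.15) = 7.079e-03 M. For HA ⇌ H⁺ + A⁻, Ka = [H⁺][A⁻]/[HA] = [H⁺]² / ([HA]₀ − [H⁺]) = (7.079e-03)² / (0.285 − 7.079e-03) = 1.80e-04.

K_a = 1.80e-04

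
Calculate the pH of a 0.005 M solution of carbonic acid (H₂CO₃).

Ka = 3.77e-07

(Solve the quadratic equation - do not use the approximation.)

x² + Ka×x - Ka×C = 0. Using quadratic formula: [H⁺] = 4.3228e-05

pH = 4.36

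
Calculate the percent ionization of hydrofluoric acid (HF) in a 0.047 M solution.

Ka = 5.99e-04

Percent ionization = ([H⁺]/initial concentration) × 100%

Using Ka equilibrium: x² + Ka×x - Ka×C = 0. Solving: [H⁺] = 5.0149e-03. Percent = (5.0149e-03/0.047) × 100

Percent ionization = 10.7%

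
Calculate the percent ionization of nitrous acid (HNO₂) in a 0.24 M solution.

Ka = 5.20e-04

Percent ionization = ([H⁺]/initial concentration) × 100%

Using Ka equilibrium: x² + Ka×x - Ka×C = 0. Solving: [H⁺] = 1.0914e-02. Percent = (1.0914e-02/0.24) × 100

Percent ionization = 4.55%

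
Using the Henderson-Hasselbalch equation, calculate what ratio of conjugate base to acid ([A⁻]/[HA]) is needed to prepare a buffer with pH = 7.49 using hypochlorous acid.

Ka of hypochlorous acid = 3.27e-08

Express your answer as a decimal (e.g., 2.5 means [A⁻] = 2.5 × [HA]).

pKa = -log(3.27e-08) = 7.4855. pH = pKa + log([A⁻]/[HA]), so log([A⁻]/[HA]) = pH − pKa = 7.49 − 7.4855 = 0.0045. [A⁻]/[HA] = 10^(0.0045) = 1.01

[A⁻]/[HA] = 1.01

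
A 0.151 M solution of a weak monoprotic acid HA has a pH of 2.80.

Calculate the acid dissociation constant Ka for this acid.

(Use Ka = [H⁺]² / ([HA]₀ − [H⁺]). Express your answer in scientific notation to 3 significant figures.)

[H⁺] = 10^(−pH) = 10^(−2.80) = 1.585e-03 M. For HA ⇌ H⁺ + A⁻, Ka = [H⁺][A⁻]/[HA] = [H⁺]² / ([HA]₀ − [H⁺]) = (1.585e-03)² / (0.151 − 1.585e-03) = 1.68e-05.

K_a = 1.68e-05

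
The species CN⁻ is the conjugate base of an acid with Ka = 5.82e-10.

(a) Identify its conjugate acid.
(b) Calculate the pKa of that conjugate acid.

(a) The conjugate acid is formed by adding one H⁺ to CN⁻, giving HCN. (b) pKa = -log(Ka) = -log(5.82e-10) = 9.24.

Conjugate acid: HCN; pK_a = 9.24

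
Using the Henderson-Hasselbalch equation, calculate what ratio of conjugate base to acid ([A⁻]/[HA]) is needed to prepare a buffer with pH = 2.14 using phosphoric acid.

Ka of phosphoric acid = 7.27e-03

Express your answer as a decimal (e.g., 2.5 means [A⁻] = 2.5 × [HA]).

pKa = -log(7.27e-03) = 2.1385. pH = pKa + log([A⁻]/[HA]), so log([A⁻]/[HA]) = pH − pKa = 2.14 − 2.1385 = 0.0015. [A⁻]/[HA] = 10^(0.0015) = 1.00

[A⁻]/[HA] = 1.00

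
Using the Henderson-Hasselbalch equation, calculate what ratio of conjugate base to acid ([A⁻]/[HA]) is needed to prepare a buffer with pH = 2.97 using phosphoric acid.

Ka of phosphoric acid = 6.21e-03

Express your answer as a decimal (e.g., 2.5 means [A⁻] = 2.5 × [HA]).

pKa = -log(6.21e-03) = 2.2069. pH = pKa + log([A⁻]/[HA]), so log([A⁻]/[HA]) = pH − pKa = 2.97 − 2.2069 = 0.7631. [A⁻]/[HA] = 10^(0.7631) = 5.80

[A⁻]/[HA] = 5.80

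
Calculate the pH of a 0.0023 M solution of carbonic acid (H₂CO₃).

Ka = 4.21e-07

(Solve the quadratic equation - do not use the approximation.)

x² + Ka×x - Ka×C = 0. Using quadratic formula: [H⁺] = 3.0908e-05

pH = 4.51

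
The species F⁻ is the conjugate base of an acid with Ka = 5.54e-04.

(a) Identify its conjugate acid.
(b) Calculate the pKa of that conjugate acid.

(a) The conjugate acid is formed by adding one H⁺ to F⁻, giving HF. (b) pKa = -log(Ka) = -log(5.54e-04) = 3.26.

Conjugate acid: HF; pK_a = 3.26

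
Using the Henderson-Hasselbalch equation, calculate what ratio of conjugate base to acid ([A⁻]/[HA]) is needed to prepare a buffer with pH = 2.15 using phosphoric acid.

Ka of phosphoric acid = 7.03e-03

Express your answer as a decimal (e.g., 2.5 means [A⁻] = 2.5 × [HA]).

pKa = -log(7.03e-03) = 2.1530. pH = pKa + log([A⁻]/[HA]), so log([A⁻]/[HA]) = pH − pKa = 2.15 − 2.1530 = -0.0030. [A⁻]/[HA] = 10^(-0.0030) = 0.993

[A⁻]/[HA] = 0.993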